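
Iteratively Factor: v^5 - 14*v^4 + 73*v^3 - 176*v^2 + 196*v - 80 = (v - 1)*(v^4 - 13*v^3 + 60*v^2 - 116*v + 80) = (v - 2)*(v - 1)*(v^3 - 11*v^2 + 38*v - 40) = (v - 5)*(v - 2)*(v - 1)*(v^2 - 6*v + 8) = (v - 5)*(v - 2)^2*(v - 1)*(v - 4)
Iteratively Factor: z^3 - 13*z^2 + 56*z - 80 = (z - 5)*(z^2 - 8*z + 16) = (z - 5)*(z - 4)*(z - 4)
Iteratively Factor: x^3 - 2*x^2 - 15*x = (x)*(x^2 - 2*x - 15) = x*(x + 3)*(x - 5)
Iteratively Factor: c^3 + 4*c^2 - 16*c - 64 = (c - 4)*(c^2 + 8*c + 16) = (c - 4)*(c + 4)*(c + 4)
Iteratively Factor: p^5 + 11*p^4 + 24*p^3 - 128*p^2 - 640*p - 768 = (p + 4)*(p^4 + 7*p^3 - 4*p^2 - 112*p - 192) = (p + 4)^2*(p^3 + 3*p^2 - 16*p - 48) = (p + 4)^3*(p^2 - p - 12) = (p - 4)*(p + 4)^3*(p + 3)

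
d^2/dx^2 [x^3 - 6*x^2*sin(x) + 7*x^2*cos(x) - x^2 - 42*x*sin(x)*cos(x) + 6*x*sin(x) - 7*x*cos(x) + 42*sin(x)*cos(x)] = 6*x^2*sin(x) - 7*x^2*cos(x) - 34*x*sin(x) + 84*x*sin(2*x) - 17*x*cos(x) + 6*x + 2*sin(x) - 84*sqrt(2)*sin(2*x + pi/4) + 26*cos(x) - 2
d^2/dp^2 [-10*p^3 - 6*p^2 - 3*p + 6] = -60*p - 12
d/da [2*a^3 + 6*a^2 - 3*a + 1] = 6*a^2 + 12*a - 3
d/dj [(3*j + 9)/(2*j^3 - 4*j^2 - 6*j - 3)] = 3*(-4*j^3 - 14*j^2 + 24*j + 15)/(4*j^6 - 16*j^5 - 8*j^4 + 36*j^3 + 60*j^2 + 36*j + 9)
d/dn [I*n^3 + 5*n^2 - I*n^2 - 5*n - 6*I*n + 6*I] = 3*I*n^2 + 2*n*(5 - I) - 5 - 6*I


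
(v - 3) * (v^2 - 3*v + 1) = v^3 - 6*v^2 + 10*v - 3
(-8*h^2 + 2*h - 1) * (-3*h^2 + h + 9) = 24*h^4 - 14*h^3 - 67*h^2 + 17*h - 9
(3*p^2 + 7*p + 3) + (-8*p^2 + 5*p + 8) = -5*p^2 + 12*p + 11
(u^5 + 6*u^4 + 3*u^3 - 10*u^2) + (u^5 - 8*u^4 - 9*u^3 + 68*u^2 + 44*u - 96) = 2*u^5 - 2*u^4 - 6*u^3 + 58*u^2 + 44*u - 96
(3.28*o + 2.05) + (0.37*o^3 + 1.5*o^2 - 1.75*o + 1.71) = 0.37*o^3 + 1.5*o^2 + 1.53*o + 3.76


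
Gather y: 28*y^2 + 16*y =28*y^2 + 16*y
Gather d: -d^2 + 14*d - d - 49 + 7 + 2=-d^2 + 13*d - 40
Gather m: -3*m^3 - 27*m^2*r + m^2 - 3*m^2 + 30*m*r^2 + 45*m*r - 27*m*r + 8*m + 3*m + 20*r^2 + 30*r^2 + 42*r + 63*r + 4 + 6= -3*m^3 + m^2*(-27*r - 2) + m*(30*r^2 + 18*r + 11) + 50*r^2 + 105*r + 10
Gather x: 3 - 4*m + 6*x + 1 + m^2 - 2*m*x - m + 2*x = m^2 - 5*m + x*(8 - 2*m) + 4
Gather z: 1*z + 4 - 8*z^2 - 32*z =-8*z^2 - 31*z + 4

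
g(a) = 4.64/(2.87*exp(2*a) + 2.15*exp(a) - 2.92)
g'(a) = 4.64*(-5.74*exp(2*a) - 2.15*exp(a))/(2.87*exp(2*a) + 2.15*exp(a) - 2.92)^2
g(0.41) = 0.68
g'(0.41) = -1.62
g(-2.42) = -1.71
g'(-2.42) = -0.15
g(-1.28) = -2.21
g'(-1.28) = -1.10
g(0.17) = 1.27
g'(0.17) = -3.67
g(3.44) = 0.00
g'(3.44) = -0.00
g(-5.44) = -1.59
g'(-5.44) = -0.01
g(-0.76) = -3.61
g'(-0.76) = -6.34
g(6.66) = 0.00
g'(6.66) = -0.00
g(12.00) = 0.00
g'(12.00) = 0.00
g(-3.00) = -1.65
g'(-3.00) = -0.07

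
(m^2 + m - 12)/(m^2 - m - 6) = (m + 4)/(m + 2)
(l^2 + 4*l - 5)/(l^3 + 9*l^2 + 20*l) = (l - 1)/(l*(l + 4))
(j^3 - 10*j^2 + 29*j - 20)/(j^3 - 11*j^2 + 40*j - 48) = (j^2 - 6*j + 5)/(j^2 - 7*j + 12)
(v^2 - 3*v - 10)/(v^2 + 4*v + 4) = (v - 5)/(v + 2)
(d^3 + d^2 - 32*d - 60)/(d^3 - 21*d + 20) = (d^2 - 4*d - 12)/(d^2 - 5*d + 4)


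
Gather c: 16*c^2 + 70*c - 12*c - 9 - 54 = 16*c^2 + 58*c - 63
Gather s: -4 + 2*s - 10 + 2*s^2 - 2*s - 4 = 2*s^2 - 18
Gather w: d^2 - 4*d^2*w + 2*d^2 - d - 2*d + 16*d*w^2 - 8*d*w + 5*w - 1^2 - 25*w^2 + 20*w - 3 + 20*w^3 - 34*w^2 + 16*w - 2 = 3*d^2 - 3*d + 20*w^3 + w^2*(16*d - 59) + w*(-4*d^2 - 8*d + 41) - 6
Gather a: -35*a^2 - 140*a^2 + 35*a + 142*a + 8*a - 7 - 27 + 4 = -175*a^2 + 185*a - 30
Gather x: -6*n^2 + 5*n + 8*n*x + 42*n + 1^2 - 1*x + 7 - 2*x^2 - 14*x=-6*n^2 + 47*n - 2*x^2 + x*(8*n - 15) + 8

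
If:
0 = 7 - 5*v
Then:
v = 7/5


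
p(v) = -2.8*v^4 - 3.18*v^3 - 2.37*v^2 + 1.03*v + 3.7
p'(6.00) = -2790.05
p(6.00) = -4391.12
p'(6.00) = -2790.05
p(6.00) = -4391.12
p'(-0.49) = 2.38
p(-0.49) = 2.84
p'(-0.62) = 2.97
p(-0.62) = 2.49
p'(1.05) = -27.43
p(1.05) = -4.92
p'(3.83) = -786.30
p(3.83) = -808.27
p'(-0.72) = 3.68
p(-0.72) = 2.16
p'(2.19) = -172.74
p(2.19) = -103.22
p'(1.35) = -50.31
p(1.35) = -16.35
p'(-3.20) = 285.51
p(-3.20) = -213.26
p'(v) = -11.2*v^3 - 9.54*v^2 - 4.74*v + 1.03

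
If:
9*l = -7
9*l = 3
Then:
No Solution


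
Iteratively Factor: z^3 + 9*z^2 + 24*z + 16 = (z + 4)*(z^2 + 5*z + 4) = (z + 4)^2*(z + 1)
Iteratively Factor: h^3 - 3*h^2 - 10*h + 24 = (h - 4)*(h^2 + h - 6) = (h - 4)*(h - 2)*(h + 3)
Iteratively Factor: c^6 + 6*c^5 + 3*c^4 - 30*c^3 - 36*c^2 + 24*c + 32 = (c + 4)*(c^5 + 2*c^4 - 5*c^3 - 10*c^2 + 4*c + 8) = (c + 2)*(c + 4)*(c^4 - 5*c^2 + 4) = (c - 1)*(c + 2)*(c + 4)*(c^3 + c^2 - 4*c - 4) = (c - 2)*(c - 1)*(c + 2)*(c + 4)*(c^2 + 3*c + 2) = (c - 2)*(c - 1)*(c + 2)^2*(c + 4)*(c + 1)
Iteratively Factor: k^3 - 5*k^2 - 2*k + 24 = (k - 4)*(k^2 - k - 6) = (k - 4)*(k + 2)*(k - 3)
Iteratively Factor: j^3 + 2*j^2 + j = (j + 1)*(j^2 + j) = (j + 1)^2*(j)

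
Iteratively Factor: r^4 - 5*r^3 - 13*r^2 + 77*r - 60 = (r - 1)*(r^3 - 4*r^2 - 17*r + 60) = (r - 1)*(r + 4)*(r^2 - 8*r + 15) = (r - 5)*(r - 1)*(r + 4)*(r - 3)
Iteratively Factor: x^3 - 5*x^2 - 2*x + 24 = (x - 4)*(x^2 - x - 6) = (x - 4)*(x - 3)*(x + 2)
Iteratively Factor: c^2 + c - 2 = (c - 1)*(c + 2)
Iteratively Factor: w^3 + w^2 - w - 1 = (w - 1)*(w^2 + 2*w + 1) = (w - 1)*(w + 1)*(w + 1)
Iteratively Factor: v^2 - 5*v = (v)*(v - 5)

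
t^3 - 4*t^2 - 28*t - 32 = (t - 8)*(t + 2)^2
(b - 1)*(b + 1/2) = b^2 - b/2 - 1/2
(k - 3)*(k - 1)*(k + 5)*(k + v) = k^4 + k^3*v + k^3 + k^2*v - 17*k^2 - 17*k*v + 15*k + 15*v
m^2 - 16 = (m - 4)*(m + 4)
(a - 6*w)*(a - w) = a^2 - 7*a*w + 6*w^2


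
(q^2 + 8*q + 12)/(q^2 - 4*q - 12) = (q + 6)/(q - 6)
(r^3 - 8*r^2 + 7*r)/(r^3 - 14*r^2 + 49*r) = (r - 1)/(r - 7)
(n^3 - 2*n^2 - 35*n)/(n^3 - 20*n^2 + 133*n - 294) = n*(n + 5)/(n^2 - 13*n + 42)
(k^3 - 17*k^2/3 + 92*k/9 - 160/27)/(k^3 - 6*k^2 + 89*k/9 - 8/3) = (9*k^2 - 27*k + 20)/(3*(3*k^2 - 10*k + 3))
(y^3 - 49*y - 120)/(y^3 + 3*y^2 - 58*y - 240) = (y + 3)/(y + 6)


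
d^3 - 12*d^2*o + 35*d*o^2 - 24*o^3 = (d - 8*o)*(d - 3*o)*(d - o)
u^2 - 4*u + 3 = (u - 3)*(u - 1)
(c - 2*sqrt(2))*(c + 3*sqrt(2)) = c^2 + sqrt(2)*c - 12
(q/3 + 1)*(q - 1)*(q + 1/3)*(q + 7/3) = q^4/3 + 14*q^3/9 + 28*q^2/27 - 58*q/27 - 7/9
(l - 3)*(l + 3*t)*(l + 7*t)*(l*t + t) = l^4*t + 10*l^3*t^2 - 2*l^3*t + 21*l^2*t^3 - 20*l^2*t^2 - 3*l^2*t - 42*l*t^3 - 30*l*t^2 - 63*t^3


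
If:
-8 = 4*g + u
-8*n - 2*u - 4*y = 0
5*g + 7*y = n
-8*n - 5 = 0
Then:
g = -299/152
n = -5/8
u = -5/38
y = 25/19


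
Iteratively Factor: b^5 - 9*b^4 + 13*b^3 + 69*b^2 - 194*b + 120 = (b - 5)*(b^4 - 4*b^3 - 7*b^2 + 34*b - 24) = (b - 5)*(b + 3)*(b^3 - 7*b^2 + 14*b - 8) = (b - 5)*(b - 1)*(b + 3)*(b^2 - 6*b + 8) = (b - 5)*(b - 4)*(b - 1)*(b + 3)*(b - 2)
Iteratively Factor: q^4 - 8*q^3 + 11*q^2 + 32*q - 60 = (q - 5)*(q^3 - 3*q^2 - 4*q + 12) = (q - 5)*(q - 3)*(q^2 - 4) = (q - 5)*(q - 3)*(q - 2)*(q + 2)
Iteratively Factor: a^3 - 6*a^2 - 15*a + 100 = (a + 4)*(a^2 - 10*a + 25) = (a - 5)*(a + 4)*(a - 5)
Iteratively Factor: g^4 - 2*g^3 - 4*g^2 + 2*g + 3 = (g - 3)*(g^3 + g^2 - g - 1) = (g - 3)*(g + 1)*(g^2 - 1) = (g - 3)*(g - 1)*(g + 1)*(g + 1)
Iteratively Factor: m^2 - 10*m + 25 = (m - 5)*(m - 5)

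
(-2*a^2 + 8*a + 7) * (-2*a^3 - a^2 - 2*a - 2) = 4*a^5 - 14*a^4 - 18*a^3 - 19*a^2 - 30*a - 14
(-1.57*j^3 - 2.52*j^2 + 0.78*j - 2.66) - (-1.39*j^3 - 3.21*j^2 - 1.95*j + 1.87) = -0.18*j^3 + 0.69*j^2 + 2.73*j - 4.53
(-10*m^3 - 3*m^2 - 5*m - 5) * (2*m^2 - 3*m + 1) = -20*m^5 + 24*m^4 - 11*m^3 + 2*m^2 + 10*m - 5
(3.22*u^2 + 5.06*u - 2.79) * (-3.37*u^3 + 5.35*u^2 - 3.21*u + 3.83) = -10.8514*u^5 + 0.174800000000001*u^4 + 26.1371*u^3 - 18.8365*u^2 + 28.3357*u - 10.6857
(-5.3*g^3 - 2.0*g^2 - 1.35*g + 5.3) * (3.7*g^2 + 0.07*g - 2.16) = -19.61*g^5 - 7.771*g^4 + 6.313*g^3 + 23.8355*g^2 + 3.287*g - 11.448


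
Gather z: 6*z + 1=6*z + 1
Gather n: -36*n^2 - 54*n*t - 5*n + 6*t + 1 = -36*n^2 + n*(-54*t - 5) + 6*t + 1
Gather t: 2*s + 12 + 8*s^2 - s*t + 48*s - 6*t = 8*s^2 + 50*s + t*(-s - 6) + 12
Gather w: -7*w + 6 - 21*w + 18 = 24 - 28*w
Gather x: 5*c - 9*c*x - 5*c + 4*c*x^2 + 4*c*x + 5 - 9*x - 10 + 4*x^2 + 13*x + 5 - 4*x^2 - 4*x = 4*c*x^2 - 5*c*x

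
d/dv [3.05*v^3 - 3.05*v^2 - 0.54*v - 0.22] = 9.15*v^2 - 6.1*v - 0.54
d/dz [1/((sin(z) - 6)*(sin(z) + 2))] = 2*(2 - sin(z))*cos(z)/((sin(z) - 6)^2*(sin(z) + 2)^2)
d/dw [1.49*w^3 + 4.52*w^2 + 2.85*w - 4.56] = 4.47*w^2 + 9.04*w + 2.85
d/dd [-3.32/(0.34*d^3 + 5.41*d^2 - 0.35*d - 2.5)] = (3.3864*d^2 + 35.9224*d - 1.162)/(0.34*d^3 + 5.41*d^2 - 0.35*d - 2.5)^2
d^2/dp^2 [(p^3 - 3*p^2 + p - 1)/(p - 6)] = 2*(p^3 - 18*p^2 + 108*p - 103)/(p^3 - 18*p^2 + 108*p - 216)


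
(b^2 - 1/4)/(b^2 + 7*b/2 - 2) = (b + 1/2)/(b + 4)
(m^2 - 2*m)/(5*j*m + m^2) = (m - 2)/(5*j + m)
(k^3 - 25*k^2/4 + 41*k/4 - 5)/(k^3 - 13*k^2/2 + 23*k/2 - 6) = (4*k - 5)/(2*(2*k - 3))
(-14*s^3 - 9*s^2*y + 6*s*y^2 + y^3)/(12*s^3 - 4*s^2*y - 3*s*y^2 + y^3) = (7*s^2 + 8*s*y + y^2)/(-6*s^2 - s*y + y^2)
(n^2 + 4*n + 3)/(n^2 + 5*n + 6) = (n + 1)/(n + 2)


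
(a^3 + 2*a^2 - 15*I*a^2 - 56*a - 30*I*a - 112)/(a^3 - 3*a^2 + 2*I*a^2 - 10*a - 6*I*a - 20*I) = (a^2 - 15*I*a - 56)/(a^2 + a*(-5 + 2*I) - 10*I)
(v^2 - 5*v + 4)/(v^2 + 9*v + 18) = (v^2 - 5*v + 4)/(v^2 + 9*v + 18)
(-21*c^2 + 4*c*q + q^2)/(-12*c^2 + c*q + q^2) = (7*c + q)/(4*c + q)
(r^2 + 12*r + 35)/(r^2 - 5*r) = (r^2 + 12*r + 35)/(r*(r - 5))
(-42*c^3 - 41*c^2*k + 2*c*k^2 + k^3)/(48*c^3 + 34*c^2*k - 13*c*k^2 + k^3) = (-7*c - k)/(8*c - k)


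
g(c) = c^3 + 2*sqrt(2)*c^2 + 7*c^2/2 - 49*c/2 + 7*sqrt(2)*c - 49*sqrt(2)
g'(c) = 3*c^2 + 4*sqrt(2)*c + 7*c - 49/2 + 7*sqrt(2)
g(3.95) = 33.40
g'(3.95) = 82.20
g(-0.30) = -64.37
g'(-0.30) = -18.13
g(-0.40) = -62.51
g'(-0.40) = -19.18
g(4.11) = 47.02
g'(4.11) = 88.10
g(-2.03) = -21.94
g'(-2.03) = -27.93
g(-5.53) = 35.86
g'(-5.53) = 7.15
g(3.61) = 7.51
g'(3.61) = 70.19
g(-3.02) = 4.97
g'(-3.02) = -25.46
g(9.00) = 1040.90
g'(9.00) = 342.31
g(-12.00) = -710.80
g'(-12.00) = 265.52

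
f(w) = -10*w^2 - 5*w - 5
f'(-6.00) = 115.00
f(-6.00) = -335.00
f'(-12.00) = 235.00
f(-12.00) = -1385.00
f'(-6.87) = 132.40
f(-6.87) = -442.62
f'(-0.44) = 3.80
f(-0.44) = -4.74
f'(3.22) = -69.40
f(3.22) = -124.78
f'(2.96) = -64.20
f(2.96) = -107.42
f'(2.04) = -45.80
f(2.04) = -56.82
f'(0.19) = -8.80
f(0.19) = -6.31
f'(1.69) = -38.80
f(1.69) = -42.01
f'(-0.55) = 6.00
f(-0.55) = -5.28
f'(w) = -20*w - 5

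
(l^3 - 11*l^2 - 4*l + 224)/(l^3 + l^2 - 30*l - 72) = (l^2 - 15*l + 56)/(l^2 - 3*l - 18)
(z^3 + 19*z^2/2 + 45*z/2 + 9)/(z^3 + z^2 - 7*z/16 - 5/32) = 16*(2*z^3 + 19*z^2 + 45*z + 18)/(32*z^3 + 32*z^2 - 14*z - 5)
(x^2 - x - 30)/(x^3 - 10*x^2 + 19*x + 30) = (x + 5)/(x^2 - 4*x - 5)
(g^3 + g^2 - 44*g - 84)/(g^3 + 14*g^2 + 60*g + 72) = (g - 7)/(g + 6)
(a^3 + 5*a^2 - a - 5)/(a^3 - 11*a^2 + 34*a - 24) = (a^2 + 6*a + 5)/(a^2 - 10*a + 24)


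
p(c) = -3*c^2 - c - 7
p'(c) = -6*c - 1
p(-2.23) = -19.69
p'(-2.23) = 12.38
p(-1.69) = -13.88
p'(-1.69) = 9.14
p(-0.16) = -6.92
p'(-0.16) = -0.04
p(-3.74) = -45.22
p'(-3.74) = 21.44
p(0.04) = -7.04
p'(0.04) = -1.24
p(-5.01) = -77.29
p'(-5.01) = 29.06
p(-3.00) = -31.00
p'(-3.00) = 17.00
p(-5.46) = -90.97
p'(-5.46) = 31.76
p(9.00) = -259.00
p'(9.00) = -55.00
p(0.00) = -7.00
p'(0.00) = -1.00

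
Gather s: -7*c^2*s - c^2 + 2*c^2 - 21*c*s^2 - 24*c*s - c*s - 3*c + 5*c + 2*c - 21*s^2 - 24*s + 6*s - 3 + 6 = c^2 + 4*c + s^2*(-21*c - 21) + s*(-7*c^2 - 25*c - 18) + 3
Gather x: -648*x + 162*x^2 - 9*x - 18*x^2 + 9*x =144*x^2 - 648*x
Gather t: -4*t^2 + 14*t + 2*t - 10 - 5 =-4*t^2 + 16*t - 15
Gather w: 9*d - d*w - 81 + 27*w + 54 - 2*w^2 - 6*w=9*d - 2*w^2 + w*(21 - d) - 27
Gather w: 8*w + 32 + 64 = 8*w + 96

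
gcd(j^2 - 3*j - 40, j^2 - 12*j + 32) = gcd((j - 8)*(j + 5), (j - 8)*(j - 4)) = j - 8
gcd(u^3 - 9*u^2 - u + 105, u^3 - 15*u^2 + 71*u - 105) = u^2 - 12*u + 35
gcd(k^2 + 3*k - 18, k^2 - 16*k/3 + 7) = k - 3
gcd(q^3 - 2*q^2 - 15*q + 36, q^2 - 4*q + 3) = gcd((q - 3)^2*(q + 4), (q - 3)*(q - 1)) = q - 3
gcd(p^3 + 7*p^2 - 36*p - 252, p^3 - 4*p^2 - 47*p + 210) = p^2 + p - 42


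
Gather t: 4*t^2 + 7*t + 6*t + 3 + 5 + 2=4*t^2 + 13*t + 10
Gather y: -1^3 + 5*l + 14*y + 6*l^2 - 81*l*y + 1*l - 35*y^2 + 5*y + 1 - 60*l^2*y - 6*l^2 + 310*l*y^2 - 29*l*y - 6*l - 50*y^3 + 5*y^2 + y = -50*y^3 + y^2*(310*l - 30) + y*(-60*l^2 - 110*l + 20)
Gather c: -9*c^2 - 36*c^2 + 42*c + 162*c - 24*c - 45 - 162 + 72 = -45*c^2 + 180*c - 135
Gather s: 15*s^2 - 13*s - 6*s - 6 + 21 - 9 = 15*s^2 - 19*s + 6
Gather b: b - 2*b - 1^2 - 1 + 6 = 4 - b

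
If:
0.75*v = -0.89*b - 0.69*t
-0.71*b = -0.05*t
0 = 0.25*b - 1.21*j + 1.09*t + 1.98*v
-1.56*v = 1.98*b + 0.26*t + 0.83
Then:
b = 0.05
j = -0.52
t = 0.71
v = -0.71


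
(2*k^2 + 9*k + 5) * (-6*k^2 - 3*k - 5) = -12*k^4 - 60*k^3 - 67*k^2 - 60*k - 25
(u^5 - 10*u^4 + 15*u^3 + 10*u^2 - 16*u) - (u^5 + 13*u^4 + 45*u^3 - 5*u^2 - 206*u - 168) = -23*u^4 - 30*u^3 + 15*u^2 + 190*u + 168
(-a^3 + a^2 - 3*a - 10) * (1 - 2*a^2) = 2*a^5 - 2*a^4 + 5*a^3 + 21*a^2 - 3*a - 10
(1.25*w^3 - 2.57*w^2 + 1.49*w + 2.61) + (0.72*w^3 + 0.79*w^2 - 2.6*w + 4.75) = 1.97*w^3 - 1.78*w^2 - 1.11*w + 7.36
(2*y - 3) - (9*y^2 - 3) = -9*y^2 + 2*y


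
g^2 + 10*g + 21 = (g + 3)*(g + 7)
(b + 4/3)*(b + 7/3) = b^2 + 11*b/3 + 28/9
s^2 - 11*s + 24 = (s - 8)*(s - 3)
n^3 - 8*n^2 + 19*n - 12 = (n - 4)*(n - 3)*(n - 1)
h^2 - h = h*(h - 1)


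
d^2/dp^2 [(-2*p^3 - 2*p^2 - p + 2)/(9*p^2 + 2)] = 2*(-45*p^3 + 594*p^2 + 30*p - 44)/(729*p^6 + 486*p^4 + 108*p^2 + 8)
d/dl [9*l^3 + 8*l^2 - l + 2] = 27*l^2 + 16*l - 1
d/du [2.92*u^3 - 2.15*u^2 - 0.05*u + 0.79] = 8.76*u^2 - 4.3*u - 0.05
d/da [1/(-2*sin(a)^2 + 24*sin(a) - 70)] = (sin(a) - 6)*cos(a)/(sin(a)^2 - 12*sin(a) + 35)^2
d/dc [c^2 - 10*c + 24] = 2*c - 10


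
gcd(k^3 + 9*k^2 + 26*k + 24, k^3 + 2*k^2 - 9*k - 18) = k^2 + 5*k + 6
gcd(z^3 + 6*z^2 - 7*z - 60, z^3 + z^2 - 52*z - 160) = z^2 + 9*z + 20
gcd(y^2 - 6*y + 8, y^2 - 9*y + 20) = y - 4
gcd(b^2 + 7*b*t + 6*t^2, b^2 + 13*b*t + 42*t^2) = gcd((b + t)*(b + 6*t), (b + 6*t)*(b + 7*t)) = b + 6*t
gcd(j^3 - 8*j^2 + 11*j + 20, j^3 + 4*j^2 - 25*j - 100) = j - 5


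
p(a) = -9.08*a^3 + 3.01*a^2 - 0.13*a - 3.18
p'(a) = -27.24*a^2 + 6.02*a - 0.13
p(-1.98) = 79.36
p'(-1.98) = -118.84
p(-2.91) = 246.44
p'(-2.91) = -248.32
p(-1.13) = 13.91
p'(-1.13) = -41.72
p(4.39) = -713.95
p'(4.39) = -498.67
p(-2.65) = 187.28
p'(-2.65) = -207.38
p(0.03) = -3.18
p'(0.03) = 0.03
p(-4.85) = 1104.14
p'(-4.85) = -670.08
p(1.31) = -18.60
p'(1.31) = -38.99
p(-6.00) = 2067.24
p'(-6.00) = -1016.89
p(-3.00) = 269.46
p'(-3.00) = -263.35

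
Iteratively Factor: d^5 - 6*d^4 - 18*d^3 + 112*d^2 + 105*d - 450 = (d + 3)*(d^4 - 9*d^3 + 9*d^2 + 85*d - 150) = (d + 3)^2*(d^3 - 12*d^2 + 45*d - 50) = (d - 5)*(d + 3)^2*(d^2 - 7*d + 10) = (d - 5)*(d - 2)*(d + 3)^2*(d - 5)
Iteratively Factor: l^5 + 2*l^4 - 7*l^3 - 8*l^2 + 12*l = (l + 3)*(l^4 - l^3 - 4*l^2 + 4*l) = (l - 1)*(l + 3)*(l^3 - 4*l) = l*(l - 1)*(l + 3)*(l^2 - 4) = l*(l - 2)*(l - 1)*(l + 3)*(l + 2)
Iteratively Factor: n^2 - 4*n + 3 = (n - 1)*(n - 3)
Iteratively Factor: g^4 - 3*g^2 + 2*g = (g - 1)*(g^3 + g^2 - 2*g) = g*(g - 1)*(g^2 + g - 2) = g*(g - 1)*(g + 2)*(g - 1)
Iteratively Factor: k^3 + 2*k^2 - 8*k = (k)*(k^2 + 2*k - 8) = k*(k + 4)*(k - 2)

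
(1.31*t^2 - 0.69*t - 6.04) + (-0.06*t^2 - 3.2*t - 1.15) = 1.25*t^2 - 3.89*t - 7.19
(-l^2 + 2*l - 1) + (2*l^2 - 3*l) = l^2 - l - 1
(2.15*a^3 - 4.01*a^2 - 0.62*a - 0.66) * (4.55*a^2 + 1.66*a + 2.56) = 9.7825*a^5 - 14.6765*a^4 - 3.9736*a^3 - 14.2978*a^2 - 2.6828*a - 1.6896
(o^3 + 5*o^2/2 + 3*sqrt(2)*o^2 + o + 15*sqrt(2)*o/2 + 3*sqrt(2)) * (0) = 0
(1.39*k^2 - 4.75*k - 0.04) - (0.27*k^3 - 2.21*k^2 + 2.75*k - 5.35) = -0.27*k^3 + 3.6*k^2 - 7.5*k + 5.31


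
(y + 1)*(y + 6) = y^2 + 7*y + 6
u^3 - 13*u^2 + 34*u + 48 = (u - 8)*(u - 6)*(u + 1)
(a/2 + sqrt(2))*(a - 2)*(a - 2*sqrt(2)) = a^3/2 - a^2 - 4*a + 8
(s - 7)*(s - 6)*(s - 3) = s^3 - 16*s^2 + 81*s - 126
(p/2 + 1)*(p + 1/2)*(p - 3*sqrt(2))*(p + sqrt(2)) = p^4/2 - sqrt(2)*p^3 + 5*p^3/4 - 5*sqrt(2)*p^2/2 - 5*p^2/2 - 15*p/2 - sqrt(2)*p - 3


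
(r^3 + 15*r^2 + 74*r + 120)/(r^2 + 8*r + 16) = (r^2 + 11*r + 30)/(r + 4)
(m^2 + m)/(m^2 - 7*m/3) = 3*(m + 1)/(3*m - 7)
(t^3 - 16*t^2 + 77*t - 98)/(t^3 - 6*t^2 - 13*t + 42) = (t - 7)/(t + 3)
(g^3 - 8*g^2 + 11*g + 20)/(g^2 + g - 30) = (g^2 - 3*g - 4)/(g + 6)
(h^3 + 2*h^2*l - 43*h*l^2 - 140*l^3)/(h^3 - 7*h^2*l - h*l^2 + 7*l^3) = (h^2 + 9*h*l + 20*l^2)/(h^2 - l^2)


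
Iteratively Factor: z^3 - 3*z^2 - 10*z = (z - 5)*(z^2 + 2*z) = (z - 5)*(z + 2)*(z)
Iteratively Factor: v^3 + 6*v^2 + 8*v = (v + 2)*(v^2 + 4*v) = (v + 2)*(v + 4)*(v)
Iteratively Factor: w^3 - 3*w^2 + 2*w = (w - 2)*(w^2 - w) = (w - 2)*(w - 1)*(w)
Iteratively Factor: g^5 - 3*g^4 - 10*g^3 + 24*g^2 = (g + 3)*(g^4 - 6*g^3 + 8*g^2) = (g - 2)*(g + 3)*(g^3 - 4*g^2) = g*(g - 2)*(g + 3)*(g^2 - 4*g) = g^2*(g - 2)*(g + 3)*(g - 4)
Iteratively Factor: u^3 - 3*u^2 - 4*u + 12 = (u - 3)*(u^2 - 4) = (u - 3)*(u + 2)*(u - 2)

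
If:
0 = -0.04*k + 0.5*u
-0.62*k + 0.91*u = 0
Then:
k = 0.00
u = 0.00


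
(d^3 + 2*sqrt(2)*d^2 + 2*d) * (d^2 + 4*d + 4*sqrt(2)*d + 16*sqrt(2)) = d^5 + 4*d^4 + 6*sqrt(2)*d^4 + 18*d^3 + 24*sqrt(2)*d^3 + 8*sqrt(2)*d^2 + 72*d^2 + 32*sqrt(2)*d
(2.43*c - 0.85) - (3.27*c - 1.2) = 0.35 - 0.84*c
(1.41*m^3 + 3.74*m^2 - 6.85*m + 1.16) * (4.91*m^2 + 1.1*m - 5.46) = 6.9231*m^5 + 19.9144*m^4 - 37.2181*m^3 - 22.2598*m^2 + 38.677*m - 6.3336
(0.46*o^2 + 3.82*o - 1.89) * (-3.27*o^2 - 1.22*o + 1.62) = -1.5042*o^4 - 13.0526*o^3 + 2.2651*o^2 + 8.4942*o - 3.0618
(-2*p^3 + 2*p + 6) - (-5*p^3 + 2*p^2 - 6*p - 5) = 3*p^3 - 2*p^2 + 8*p + 11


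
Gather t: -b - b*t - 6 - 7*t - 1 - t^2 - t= -b - t^2 + t*(-b - 8) - 7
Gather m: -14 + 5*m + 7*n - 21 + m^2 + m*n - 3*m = m^2 + m*(n + 2) + 7*n - 35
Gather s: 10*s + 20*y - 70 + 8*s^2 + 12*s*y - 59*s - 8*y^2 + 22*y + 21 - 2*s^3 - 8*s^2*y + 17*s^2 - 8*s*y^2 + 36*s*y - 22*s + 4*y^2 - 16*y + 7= -2*s^3 + s^2*(25 - 8*y) + s*(-8*y^2 + 48*y - 71) - 4*y^2 + 26*y - 42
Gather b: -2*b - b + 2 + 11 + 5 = 18 - 3*b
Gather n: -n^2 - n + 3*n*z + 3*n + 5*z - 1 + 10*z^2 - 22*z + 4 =-n^2 + n*(3*z + 2) + 10*z^2 - 17*z + 3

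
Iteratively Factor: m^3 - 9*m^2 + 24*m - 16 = (m - 1)*(m^2 - 8*m + 16) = (m - 4)*(m - 1)*(m - 4)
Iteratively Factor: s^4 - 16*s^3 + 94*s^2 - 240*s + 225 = (s - 3)*(s^3 - 13*s^2 + 55*s - 75) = (s - 5)*(s - 3)*(s^2 - 8*s + 15) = (s - 5)^2*(s - 3)*(s - 3)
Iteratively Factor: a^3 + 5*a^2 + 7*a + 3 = (a + 1)*(a^2 + 4*a + 3) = (a + 1)^2*(a + 3)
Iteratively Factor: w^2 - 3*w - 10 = (w + 2)*(w - 5)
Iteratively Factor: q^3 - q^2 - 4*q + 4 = (q + 2)*(q^2 - 3*q + 2) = (q - 2)*(q + 2)*(q - 1)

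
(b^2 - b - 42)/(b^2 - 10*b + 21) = (b + 6)/(b - 3)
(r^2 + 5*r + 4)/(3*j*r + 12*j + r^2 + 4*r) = (r + 1)/(3*j + r)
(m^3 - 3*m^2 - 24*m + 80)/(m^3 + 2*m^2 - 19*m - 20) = (m - 4)/(m + 1)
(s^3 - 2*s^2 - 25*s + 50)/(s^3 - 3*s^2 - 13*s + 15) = (s^2 + 3*s - 10)/(s^2 + 2*s - 3)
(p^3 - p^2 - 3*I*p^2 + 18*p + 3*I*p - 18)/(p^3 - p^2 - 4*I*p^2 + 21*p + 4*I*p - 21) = (p - 6*I)/(p - 7*I)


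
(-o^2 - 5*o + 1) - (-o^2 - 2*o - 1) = 2 - 3*o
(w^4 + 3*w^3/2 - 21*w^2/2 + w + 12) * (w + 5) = w^5 + 13*w^4/2 - 3*w^3 - 103*w^2/2 + 17*w + 60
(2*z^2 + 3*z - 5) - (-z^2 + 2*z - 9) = 3*z^2 + z + 4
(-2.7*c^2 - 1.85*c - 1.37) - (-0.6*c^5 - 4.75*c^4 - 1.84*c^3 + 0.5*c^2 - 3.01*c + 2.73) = 0.6*c^5 + 4.75*c^4 + 1.84*c^3 - 3.2*c^2 + 1.16*c - 4.1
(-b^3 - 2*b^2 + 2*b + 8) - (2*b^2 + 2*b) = -b^3 - 4*b^2 + 8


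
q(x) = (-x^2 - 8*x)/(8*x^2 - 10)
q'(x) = -16*x*(-x^2 - 8*x)/(8*x^2 - 10)^2 + (-2*x - 8)/(8*x^2 - 10) = (16*x^2 + 5*x + 20)/(16*x^4 - 40*x^2 + 25)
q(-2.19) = 0.45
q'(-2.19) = 0.43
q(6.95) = -0.28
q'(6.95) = 0.02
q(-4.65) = 0.10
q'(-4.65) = 0.05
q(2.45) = -0.67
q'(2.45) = 0.36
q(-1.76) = 0.74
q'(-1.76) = 1.11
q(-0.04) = -0.03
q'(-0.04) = 0.80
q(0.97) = 3.52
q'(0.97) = 26.10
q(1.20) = -7.26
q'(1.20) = 84.90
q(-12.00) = -0.04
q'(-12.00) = 0.01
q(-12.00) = -0.04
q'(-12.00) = 0.01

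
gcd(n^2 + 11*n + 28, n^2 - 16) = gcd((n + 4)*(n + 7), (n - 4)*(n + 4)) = n + 4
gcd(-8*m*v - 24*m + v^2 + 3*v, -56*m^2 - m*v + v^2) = -8*m + v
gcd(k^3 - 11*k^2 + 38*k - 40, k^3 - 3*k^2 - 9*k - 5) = k - 5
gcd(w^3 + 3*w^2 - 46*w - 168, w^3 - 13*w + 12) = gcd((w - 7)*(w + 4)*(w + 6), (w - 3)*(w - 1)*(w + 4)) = w + 4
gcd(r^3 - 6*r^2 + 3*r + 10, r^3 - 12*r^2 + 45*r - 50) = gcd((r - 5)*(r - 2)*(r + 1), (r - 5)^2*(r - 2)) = r^2 - 7*r + 10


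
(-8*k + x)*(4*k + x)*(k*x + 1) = -32*k^3*x - 4*k^2*x^2 - 32*k^2 + k*x^3 - 4*k*x + x^2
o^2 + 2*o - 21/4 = (o - 3/2)*(o + 7/2)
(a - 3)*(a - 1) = a^2 - 4*a + 3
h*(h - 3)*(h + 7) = h^3 + 4*h^2 - 21*h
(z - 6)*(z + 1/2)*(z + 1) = z^3 - 9*z^2/2 - 17*z/2 - 3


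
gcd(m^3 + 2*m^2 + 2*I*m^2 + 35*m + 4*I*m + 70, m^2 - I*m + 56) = m + 7*I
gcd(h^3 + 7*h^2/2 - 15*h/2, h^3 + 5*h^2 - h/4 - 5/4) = h + 5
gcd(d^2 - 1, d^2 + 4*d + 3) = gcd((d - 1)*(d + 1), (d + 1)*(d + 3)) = d + 1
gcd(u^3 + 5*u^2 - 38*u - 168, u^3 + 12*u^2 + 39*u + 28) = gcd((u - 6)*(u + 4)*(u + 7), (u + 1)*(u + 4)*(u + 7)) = u^2 + 11*u + 28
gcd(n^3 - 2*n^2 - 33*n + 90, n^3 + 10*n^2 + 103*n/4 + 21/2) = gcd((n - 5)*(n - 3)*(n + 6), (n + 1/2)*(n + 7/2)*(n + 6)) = n + 6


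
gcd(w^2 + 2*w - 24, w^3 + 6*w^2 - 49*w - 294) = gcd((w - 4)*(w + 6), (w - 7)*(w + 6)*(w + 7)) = w + 6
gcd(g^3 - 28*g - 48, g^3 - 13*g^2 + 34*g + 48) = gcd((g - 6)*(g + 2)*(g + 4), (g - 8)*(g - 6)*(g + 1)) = g - 6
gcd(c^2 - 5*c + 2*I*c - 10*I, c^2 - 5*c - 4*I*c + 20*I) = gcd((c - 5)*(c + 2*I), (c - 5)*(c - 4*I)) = c - 5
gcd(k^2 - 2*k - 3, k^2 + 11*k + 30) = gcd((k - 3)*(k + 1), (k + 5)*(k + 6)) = 1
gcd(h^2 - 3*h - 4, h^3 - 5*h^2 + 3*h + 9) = h + 1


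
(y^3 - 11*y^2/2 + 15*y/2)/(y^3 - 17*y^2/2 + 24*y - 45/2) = y/(y - 3)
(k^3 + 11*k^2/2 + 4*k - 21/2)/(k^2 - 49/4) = 2*(k^2 + 2*k - 3)/(2*k - 7)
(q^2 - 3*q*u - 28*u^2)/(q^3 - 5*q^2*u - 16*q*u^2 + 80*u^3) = (q - 7*u)/(q^2 - 9*q*u + 20*u^2)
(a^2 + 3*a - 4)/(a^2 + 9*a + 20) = (a - 1)/(a + 5)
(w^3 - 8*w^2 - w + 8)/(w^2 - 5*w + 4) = (w^2 - 7*w - 8)/(w - 4)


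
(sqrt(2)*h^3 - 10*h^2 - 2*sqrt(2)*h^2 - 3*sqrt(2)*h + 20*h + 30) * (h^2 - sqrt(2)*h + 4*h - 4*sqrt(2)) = sqrt(2)*h^5 - 12*h^4 + 2*sqrt(2)*h^4 - 24*h^3 - sqrt(2)*h^3 + 8*sqrt(2)*h^2 + 132*h^2 - 110*sqrt(2)*h + 144*h - 120*sqrt(2)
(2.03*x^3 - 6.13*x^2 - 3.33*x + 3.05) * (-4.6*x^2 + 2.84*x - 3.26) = -9.338*x^5 + 33.9632*x^4 - 8.709*x^3 - 3.5034*x^2 + 19.5178*x - 9.943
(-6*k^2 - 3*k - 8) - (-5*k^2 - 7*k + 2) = -k^2 + 4*k - 10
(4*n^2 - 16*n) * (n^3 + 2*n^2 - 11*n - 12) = 4*n^5 - 8*n^4 - 76*n^3 + 128*n^2 + 192*n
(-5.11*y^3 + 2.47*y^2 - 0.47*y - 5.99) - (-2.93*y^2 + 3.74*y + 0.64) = -5.11*y^3 + 5.4*y^2 - 4.21*y - 6.63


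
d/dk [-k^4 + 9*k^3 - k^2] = k*(-4*k^2 + 27*k - 2)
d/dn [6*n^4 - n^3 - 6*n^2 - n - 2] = 24*n^3 - 3*n^2 - 12*n - 1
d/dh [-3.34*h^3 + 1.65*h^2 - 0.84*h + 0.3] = -10.02*h^2 + 3.3*h - 0.84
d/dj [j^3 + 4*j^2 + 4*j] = 3*j^2 + 8*j + 4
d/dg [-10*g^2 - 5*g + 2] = -20*g - 5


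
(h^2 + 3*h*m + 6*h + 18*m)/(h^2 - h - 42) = (h + 3*m)/(h - 7)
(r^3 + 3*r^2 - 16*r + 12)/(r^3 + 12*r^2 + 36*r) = (r^2 - 3*r + 2)/(r*(r + 6))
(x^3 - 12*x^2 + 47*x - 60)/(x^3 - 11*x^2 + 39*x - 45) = (x - 4)/(x - 3)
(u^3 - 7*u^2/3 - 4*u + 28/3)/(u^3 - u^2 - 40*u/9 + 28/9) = 3*(u - 2)/(3*u - 2)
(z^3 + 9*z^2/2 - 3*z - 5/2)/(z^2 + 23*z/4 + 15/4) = 2*(2*z^2 - z - 1)/(4*z + 3)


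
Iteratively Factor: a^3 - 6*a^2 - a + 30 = (a - 3)*(a^2 - 3*a - 10) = (a - 3)*(a + 2)*(a - 5)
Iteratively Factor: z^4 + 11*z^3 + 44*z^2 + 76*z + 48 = (z + 3)*(z^3 + 8*z^2 + 20*z + 16) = (z + 2)*(z + 3)*(z^2 + 6*z + 8) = (z + 2)^2*(z + 3)*(z + 4)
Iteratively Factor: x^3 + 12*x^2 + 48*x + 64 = (x + 4)*(x^2 + 8*x + 16) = (x + 4)^2*(x + 4)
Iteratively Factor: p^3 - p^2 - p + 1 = (p + 1)*(p^2 - 2*p + 1) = (p - 1)*(p + 1)*(p - 1)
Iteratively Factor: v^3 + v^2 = (v)*(v^2 + v) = v*(v + 1)*(v)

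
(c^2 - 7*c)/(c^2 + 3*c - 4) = c*(c - 7)/(c^2 + 3*c - 4)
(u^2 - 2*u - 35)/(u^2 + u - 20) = (u - 7)/(u - 4)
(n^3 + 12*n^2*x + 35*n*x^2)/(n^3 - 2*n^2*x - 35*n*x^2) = (-n - 7*x)/(-n + 7*x)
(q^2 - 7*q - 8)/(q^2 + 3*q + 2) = (q - 8)/(q + 2)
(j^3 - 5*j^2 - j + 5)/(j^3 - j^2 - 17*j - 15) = (j - 1)/(j + 3)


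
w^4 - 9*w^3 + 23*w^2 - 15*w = w*(w - 5)*(w - 3)*(w - 1)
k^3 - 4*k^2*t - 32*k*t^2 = k*(k - 8*t)*(k + 4*t)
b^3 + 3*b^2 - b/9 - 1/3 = (b - 1/3)*(b + 1/3)*(b + 3)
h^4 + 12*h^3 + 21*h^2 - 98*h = h*(h - 2)*(h + 7)^2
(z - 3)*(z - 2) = z^2 - 5*z + 6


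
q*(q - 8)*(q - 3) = q^3 - 11*q^2 + 24*q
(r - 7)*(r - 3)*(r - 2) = r^3 - 12*r^2 + 41*r - 42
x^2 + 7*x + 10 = (x + 2)*(x + 5)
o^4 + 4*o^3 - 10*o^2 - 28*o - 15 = (o - 3)*(o + 1)^2*(o + 5)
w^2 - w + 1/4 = (w - 1/2)^2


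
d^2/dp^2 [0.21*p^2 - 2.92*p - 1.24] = 0.420000000000000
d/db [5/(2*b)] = -5/(2*b^2)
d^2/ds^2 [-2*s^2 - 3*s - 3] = -4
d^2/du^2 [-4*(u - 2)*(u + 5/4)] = -8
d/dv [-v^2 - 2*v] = -2*v - 2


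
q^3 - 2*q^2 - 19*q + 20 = (q - 5)*(q - 1)*(q + 4)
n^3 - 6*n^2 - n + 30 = (n - 5)*(n - 3)*(n + 2)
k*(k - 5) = k^2 - 5*k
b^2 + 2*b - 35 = (b - 5)*(b + 7)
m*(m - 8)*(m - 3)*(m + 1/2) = m^4 - 21*m^3/2 + 37*m^2/2 + 12*m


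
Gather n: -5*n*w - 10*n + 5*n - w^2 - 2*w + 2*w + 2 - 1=n*(-5*w - 5) - w^2 + 1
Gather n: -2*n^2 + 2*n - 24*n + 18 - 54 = -2*n^2 - 22*n - 36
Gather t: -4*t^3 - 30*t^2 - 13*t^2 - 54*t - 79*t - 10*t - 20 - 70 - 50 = -4*t^3 - 43*t^2 - 143*t - 140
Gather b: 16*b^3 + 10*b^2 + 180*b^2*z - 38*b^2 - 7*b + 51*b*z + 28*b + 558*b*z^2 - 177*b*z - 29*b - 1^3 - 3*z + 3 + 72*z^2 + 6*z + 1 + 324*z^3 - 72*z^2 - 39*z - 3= 16*b^3 + b^2*(180*z - 28) + b*(558*z^2 - 126*z - 8) + 324*z^3 - 36*z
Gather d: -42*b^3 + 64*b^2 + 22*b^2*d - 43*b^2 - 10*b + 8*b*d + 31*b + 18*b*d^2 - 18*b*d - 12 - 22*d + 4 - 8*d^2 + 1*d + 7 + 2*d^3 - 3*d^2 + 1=-42*b^3 + 21*b^2 + 21*b + 2*d^3 + d^2*(18*b - 11) + d*(22*b^2 - 10*b - 21)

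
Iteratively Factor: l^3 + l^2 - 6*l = (l + 3)*(l^2 - 2*l) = (l - 2)*(l + 3)*(l)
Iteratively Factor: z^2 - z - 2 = (z - 2)*(z + 1)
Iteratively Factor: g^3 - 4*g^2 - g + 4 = (g - 4)*(g^2 - 1) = (g - 4)*(g - 1)*(g + 1)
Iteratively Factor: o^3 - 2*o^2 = (o - 2)*(o^2) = o*(o - 2)*(o)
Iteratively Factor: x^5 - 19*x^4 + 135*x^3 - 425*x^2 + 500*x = (x - 5)*(x^4 - 14*x^3 + 65*x^2 - 100*x) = x*(x - 5)*(x^3 - 14*x^2 + 65*x - 100) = x*(x - 5)^2*(x^2 - 9*x + 20) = x*(x - 5)^2*(x - 4)*(x - 5)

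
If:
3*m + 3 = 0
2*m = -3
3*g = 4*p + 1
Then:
No Solution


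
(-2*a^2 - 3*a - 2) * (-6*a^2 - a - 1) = 12*a^4 + 20*a^3 + 17*a^2 + 5*a + 2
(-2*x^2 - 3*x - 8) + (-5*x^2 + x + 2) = -7*x^2 - 2*x - 6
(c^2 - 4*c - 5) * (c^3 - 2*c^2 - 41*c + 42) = c^5 - 6*c^4 - 38*c^3 + 216*c^2 + 37*c - 210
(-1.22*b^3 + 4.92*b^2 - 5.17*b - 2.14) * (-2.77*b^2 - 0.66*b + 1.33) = 3.3794*b^5 - 12.8232*b^4 + 9.4511*b^3 + 15.8836*b^2 - 5.4637*b - 2.8462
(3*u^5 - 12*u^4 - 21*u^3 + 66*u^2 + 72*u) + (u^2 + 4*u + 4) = 3*u^5 - 12*u^4 - 21*u^3 + 67*u^2 + 76*u + 4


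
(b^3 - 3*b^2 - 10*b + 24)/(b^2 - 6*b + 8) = b + 3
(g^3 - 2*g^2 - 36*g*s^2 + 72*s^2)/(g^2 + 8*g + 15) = (g^3 - 2*g^2 - 36*g*s^2 + 72*s^2)/(g^2 + 8*g + 15)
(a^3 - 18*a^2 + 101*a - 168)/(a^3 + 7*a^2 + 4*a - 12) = (a^3 - 18*a^2 + 101*a - 168)/(a^3 + 7*a^2 + 4*a - 12)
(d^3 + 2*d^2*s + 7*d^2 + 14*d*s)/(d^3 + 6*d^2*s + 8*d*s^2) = (d + 7)/(d + 4*s)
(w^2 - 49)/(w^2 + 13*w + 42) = (w - 7)/(w + 6)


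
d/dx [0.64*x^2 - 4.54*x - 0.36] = 1.28*x - 4.54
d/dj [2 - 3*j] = -3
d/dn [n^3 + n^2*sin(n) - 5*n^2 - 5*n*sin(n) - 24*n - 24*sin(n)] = n^2*cos(n) + 3*n^2 + 2*n*sin(n) - 5*n*cos(n) - 10*n - 5*sin(n) - 24*cos(n) - 24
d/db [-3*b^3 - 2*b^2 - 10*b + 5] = -9*b^2 - 4*b - 10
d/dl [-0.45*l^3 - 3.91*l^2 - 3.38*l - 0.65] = -1.35*l^2 - 7.82*l - 3.38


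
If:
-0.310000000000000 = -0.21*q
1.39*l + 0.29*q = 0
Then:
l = -0.31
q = 1.48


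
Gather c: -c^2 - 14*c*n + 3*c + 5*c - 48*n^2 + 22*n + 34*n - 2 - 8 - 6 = -c^2 + c*(8 - 14*n) - 48*n^2 + 56*n - 16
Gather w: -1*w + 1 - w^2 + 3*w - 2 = -w^2 + 2*w - 1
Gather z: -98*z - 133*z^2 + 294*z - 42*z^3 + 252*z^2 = -42*z^3 + 119*z^2 + 196*z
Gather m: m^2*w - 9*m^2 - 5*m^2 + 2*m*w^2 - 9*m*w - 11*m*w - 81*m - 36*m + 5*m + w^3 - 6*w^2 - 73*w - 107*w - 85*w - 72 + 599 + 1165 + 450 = m^2*(w - 14) + m*(2*w^2 - 20*w - 112) + w^3 - 6*w^2 - 265*w + 2142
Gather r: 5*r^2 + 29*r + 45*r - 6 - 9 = 5*r^2 + 74*r - 15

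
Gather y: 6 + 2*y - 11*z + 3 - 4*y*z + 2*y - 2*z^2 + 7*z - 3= y*(4 - 4*z) - 2*z^2 - 4*z + 6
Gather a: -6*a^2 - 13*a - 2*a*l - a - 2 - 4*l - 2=-6*a^2 + a*(-2*l - 14) - 4*l - 4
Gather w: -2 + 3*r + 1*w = 3*r + w - 2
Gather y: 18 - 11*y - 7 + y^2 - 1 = y^2 - 11*y + 10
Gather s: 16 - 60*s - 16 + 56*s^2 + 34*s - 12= 56*s^2 - 26*s - 12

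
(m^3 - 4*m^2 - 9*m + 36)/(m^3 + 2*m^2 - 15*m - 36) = (m - 3)/(m + 3)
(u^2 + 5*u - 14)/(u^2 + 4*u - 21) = (u - 2)/(u - 3)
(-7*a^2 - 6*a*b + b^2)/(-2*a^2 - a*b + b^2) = (7*a - b)/(2*a - b)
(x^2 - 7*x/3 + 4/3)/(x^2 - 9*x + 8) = (x - 4/3)/(x - 8)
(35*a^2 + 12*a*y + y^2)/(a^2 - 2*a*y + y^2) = (35*a^2 + 12*a*y + y^2)/(a^2 - 2*a*y + y^2)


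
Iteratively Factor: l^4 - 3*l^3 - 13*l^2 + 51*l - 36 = (l + 4)*(l^3 - 7*l^2 + 15*l - 9) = (l - 3)*(l + 4)*(l^2 - 4*l + 3) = (l - 3)*(l - 1)*(l + 4)*(l - 3)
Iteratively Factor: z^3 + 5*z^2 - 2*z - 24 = (z + 4)*(z^2 + z - 6) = (z + 3)*(z + 4)*(z - 2)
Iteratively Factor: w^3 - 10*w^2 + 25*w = (w)*(w^2 - 10*w + 25) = w*(w - 5)*(w - 5)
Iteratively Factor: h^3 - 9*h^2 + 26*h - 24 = (h - 2)*(h^2 - 7*h + 12) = (h - 4)*(h - 2)*(h - 3)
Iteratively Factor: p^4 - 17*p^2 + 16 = (p - 4)*(p^3 + 4*p^2 - p - 4) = (p - 4)*(p + 1)*(p^2 + 3*p - 4) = (p - 4)*(p + 1)*(p + 4)*(p - 1)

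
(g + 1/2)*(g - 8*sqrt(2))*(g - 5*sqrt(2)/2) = g^3 - 21*sqrt(2)*g^2/2 + g^2/2 - 21*sqrt(2)*g/4 + 40*g + 20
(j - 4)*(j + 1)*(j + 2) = j^3 - j^2 - 10*j - 8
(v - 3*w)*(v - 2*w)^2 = v^3 - 7*v^2*w + 16*v*w^2 - 12*w^3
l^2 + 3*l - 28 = (l - 4)*(l + 7)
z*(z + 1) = z^2 + z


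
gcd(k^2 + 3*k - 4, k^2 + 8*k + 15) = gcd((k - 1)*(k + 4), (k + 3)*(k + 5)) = 1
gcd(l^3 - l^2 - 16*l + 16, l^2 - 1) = l - 1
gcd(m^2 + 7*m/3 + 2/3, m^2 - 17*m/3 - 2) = m + 1/3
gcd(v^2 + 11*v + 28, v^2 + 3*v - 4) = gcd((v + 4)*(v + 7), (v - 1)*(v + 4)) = v + 4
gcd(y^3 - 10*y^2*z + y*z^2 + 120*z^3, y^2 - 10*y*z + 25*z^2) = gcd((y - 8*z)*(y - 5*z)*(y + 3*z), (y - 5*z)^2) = y - 5*z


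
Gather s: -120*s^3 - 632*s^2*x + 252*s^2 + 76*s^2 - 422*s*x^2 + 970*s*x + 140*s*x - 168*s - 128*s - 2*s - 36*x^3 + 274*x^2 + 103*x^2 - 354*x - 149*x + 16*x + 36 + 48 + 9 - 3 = -120*s^3 + s^2*(328 - 632*x) + s*(-422*x^2 + 1110*x - 298) - 36*x^3 + 377*x^2 - 487*x + 90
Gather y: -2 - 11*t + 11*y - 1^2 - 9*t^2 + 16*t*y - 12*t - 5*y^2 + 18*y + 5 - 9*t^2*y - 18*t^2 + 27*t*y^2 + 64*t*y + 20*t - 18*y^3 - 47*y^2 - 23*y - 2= -27*t^2 - 3*t - 18*y^3 + y^2*(27*t - 52) + y*(-9*t^2 + 80*t + 6)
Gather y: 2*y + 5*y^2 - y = 5*y^2 + y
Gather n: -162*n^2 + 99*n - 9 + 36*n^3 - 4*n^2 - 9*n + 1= 36*n^3 - 166*n^2 + 90*n - 8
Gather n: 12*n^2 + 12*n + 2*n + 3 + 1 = 12*n^2 + 14*n + 4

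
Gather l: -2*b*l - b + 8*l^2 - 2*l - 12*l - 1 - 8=-b + 8*l^2 + l*(-2*b - 14) - 9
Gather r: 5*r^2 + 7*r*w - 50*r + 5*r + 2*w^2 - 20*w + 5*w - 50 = 5*r^2 + r*(7*w - 45) + 2*w^2 - 15*w - 50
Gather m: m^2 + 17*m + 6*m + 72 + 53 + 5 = m^2 + 23*m + 130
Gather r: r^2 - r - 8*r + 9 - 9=r^2 - 9*r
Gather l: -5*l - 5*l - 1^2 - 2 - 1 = -10*l - 4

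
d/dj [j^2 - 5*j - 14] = 2*j - 5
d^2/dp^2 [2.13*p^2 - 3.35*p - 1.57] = 4.26000000000000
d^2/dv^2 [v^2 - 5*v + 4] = 2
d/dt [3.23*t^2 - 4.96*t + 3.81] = 6.46*t - 4.96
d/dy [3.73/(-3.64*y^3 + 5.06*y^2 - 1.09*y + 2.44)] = (40.7316*y^2 - 37.7476*y + 4.0657)/(3.64*y^3 - 5.06*y^2 + 1.09*y - 2.44)^2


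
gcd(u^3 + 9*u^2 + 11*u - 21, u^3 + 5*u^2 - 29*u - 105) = u^2 + 10*u + 21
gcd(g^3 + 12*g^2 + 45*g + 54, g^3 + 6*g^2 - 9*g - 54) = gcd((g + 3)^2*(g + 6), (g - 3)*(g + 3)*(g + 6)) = g^2 + 9*g + 18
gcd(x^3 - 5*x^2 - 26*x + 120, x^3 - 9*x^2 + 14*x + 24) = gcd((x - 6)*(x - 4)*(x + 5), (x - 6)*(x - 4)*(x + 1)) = x^2 - 10*x + 24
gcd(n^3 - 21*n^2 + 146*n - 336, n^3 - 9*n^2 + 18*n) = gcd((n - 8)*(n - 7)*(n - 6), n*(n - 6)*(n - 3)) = n - 6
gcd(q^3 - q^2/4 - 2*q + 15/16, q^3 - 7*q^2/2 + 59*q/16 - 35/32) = q^2 - 7*q/4 + 5/8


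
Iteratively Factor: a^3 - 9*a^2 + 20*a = (a - 4)*(a^2 - 5*a) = a*(a - 4)*(a - 5)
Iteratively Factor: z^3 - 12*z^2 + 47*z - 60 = (z - 3)*(z^2 - 9*z + 20) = (z - 5)*(z - 3)*(z - 4)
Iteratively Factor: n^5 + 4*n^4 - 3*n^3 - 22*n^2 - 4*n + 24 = (n - 2)*(n^4 + 6*n^3 + 9*n^2 - 4*n - 12) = (n - 2)*(n + 3)*(n^3 + 3*n^2 - 4) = (n - 2)*(n + 2)*(n + 3)*(n^2 + n - 2) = (n - 2)*(n + 2)^2*(n + 3)*(n - 1)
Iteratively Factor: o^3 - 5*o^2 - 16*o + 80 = (o - 5)*(o^2 - 16) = (o - 5)*(o - 4)*(o + 4)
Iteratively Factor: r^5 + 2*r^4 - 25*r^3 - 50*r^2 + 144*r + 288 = (r + 3)*(r^4 - r^3 - 22*r^2 + 16*r + 96) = (r - 3)*(r + 3)*(r^3 + 2*r^2 - 16*r - 32) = (r - 4)*(r - 3)*(r + 3)*(r^2 + 6*r + 8) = (r - 4)*(r - 3)*(r + 3)*(r + 4)*(r + 2)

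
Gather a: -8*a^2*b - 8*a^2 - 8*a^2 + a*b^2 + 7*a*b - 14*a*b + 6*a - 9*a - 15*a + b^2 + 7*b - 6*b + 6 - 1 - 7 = a^2*(-8*b - 16) + a*(b^2 - 7*b - 18) + b^2 + b - 2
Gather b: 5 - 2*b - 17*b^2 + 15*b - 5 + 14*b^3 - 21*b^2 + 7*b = 14*b^3 - 38*b^2 + 20*b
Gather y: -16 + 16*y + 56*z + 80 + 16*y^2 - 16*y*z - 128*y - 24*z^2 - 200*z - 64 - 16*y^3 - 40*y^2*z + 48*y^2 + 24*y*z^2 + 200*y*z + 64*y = -16*y^3 + y^2*(64 - 40*z) + y*(24*z^2 + 184*z - 48) - 24*z^2 - 144*z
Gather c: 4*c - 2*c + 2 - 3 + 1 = 2*c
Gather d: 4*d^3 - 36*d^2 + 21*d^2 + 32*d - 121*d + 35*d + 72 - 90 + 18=4*d^3 - 15*d^2 - 54*d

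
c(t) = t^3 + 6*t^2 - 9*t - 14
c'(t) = 3*t^2 + 12*t - 9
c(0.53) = -16.94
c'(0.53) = -1.80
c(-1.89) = 17.69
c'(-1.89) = -20.96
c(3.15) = 48.44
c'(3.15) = 58.57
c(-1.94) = 18.74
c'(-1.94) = -20.99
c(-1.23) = 4.29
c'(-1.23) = -19.22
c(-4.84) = 56.73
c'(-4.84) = 3.20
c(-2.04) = 20.84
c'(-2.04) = -21.00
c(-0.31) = -10.66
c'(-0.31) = -12.43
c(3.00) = 40.00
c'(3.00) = 54.00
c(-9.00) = -176.00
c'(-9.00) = 126.00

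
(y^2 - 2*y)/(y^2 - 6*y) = (y - 2)/(y - 6)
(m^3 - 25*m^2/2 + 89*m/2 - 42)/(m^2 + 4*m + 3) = (2*m^3 - 25*m^2 + 89*m - 84)/(2*(m^2 + 4*m + 3))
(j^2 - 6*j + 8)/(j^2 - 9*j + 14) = (j - 4)/(j - 7)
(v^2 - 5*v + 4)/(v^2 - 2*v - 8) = (v - 1)/(v + 2)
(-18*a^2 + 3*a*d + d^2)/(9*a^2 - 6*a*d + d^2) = (-6*a - d)/(3*a - d)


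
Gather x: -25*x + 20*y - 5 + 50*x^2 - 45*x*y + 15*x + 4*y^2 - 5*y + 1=50*x^2 + x*(-45*y - 10) + 4*y^2 + 15*y - 4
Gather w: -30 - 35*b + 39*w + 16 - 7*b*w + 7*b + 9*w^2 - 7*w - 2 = -28*b + 9*w^2 + w*(32 - 7*b) - 16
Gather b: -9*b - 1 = -9*b - 1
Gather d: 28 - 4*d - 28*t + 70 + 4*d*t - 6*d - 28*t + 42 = d*(4*t - 10) - 56*t + 140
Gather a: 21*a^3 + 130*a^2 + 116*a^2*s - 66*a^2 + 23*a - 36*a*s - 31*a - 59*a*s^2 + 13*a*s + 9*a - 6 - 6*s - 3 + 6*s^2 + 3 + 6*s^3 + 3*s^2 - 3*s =21*a^3 + a^2*(116*s + 64) + a*(-59*s^2 - 23*s + 1) + 6*s^3 + 9*s^2 - 9*s - 6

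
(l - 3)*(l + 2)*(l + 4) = l^3 + 3*l^2 - 10*l - 24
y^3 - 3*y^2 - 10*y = y*(y - 5)*(y + 2)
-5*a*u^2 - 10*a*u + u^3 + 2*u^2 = u*(-5*a + u)*(u + 2)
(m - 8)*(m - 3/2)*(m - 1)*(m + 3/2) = m^4 - 9*m^3 + 23*m^2/4 + 81*m/4 - 18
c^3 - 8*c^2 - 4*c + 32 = (c - 8)*(c - 2)*(c + 2)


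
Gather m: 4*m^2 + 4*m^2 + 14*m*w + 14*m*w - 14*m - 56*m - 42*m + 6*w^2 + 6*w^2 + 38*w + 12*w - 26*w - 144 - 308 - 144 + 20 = 8*m^2 + m*(28*w - 112) + 12*w^2 + 24*w - 576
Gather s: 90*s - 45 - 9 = 90*s - 54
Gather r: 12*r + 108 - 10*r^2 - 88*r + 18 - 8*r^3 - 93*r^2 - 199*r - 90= -8*r^3 - 103*r^2 - 275*r + 36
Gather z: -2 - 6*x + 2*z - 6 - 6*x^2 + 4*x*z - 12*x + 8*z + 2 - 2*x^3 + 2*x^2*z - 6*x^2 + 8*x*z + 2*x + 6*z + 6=-2*x^3 - 12*x^2 - 16*x + z*(2*x^2 + 12*x + 16)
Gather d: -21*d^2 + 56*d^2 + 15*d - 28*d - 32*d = 35*d^2 - 45*d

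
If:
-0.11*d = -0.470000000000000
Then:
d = 4.27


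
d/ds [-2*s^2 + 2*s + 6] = 2 - 4*s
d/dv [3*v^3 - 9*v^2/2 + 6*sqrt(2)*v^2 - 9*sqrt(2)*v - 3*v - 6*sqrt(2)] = 9*v^2 - 9*v + 12*sqrt(2)*v - 9*sqrt(2) - 3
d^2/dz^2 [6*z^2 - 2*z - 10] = 12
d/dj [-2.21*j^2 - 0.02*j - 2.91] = -4.42*j - 0.02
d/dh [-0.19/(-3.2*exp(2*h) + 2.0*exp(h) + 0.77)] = (0.38 - 1.216*exp(h))*exp(h)/(-3.2*exp(2*h) + 2.0*exp(h) + 0.77)^2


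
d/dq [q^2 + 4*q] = 2*q + 4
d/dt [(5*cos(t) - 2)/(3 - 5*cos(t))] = -5*sin(t)/(5*cos(t) - 3)^2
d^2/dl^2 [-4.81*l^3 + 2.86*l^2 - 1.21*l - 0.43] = 5.72 - 28.86*l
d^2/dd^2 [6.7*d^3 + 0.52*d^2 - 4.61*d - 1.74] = 40.2*d + 1.04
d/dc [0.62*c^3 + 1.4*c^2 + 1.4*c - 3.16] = 1.86*c^2 + 2.8*c + 1.4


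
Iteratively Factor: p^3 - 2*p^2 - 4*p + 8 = (p - 2)*(p^2 - 4) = (p - 2)^2*(p + 2)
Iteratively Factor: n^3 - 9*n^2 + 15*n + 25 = (n - 5)*(n^2 - 4*n - 5) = (n - 5)^2*(n + 1)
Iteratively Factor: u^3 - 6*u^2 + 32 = (u + 2)*(u^2 - 8*u + 16) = (u - 4)*(u + 2)*(u - 4)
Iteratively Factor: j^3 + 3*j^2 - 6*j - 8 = (j - 2)*(j^2 + 5*j + 4) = (j - 2)*(j + 1)*(j + 4)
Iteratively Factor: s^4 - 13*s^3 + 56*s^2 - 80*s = (s - 5)*(s^3 - 8*s^2 + 16*s) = (s - 5)*(s - 4)*(s^2 - 4*s) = s*(s - 5)*(s - 4)*(s - 4)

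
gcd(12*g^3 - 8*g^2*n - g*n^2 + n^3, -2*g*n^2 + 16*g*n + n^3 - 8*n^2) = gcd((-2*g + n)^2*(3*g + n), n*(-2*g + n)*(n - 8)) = 2*g - n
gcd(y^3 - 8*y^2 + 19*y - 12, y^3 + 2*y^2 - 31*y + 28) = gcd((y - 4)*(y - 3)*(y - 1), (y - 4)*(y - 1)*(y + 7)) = y^2 - 5*y + 4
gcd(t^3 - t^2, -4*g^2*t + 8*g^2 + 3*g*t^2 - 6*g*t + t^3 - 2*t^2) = 1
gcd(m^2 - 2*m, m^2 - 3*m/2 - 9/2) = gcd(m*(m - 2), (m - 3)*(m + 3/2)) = 1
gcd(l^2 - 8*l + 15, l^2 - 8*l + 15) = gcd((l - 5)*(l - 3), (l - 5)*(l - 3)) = l^2 - 8*l + 15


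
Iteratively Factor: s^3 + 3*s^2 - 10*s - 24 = (s - 3)*(s^2 + 6*s + 8) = (s - 3)*(s + 2)*(s + 4)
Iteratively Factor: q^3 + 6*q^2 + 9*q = (q)*(q^2 + 6*q + 9) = q*(q + 3)*(q + 3)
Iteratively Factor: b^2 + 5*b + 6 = (b + 3)*(b + 2)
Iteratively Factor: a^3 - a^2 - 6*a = (a + 2)*(a^2 - 3*a) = (a - 3)*(a + 2)*(a)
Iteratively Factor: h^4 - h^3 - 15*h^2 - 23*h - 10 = (h - 5)*(h^3 + 4*h^2 + 5*h + 2) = (h - 5)*(h + 1)*(h^2 + 3*h + 2) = (h - 5)*(h + 1)^2*(h + 2)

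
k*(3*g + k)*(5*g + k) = 15*g^2*k + 8*g*k^2 + k^3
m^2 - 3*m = m*(m - 3)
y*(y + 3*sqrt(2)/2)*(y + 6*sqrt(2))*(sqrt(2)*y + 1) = sqrt(2)*y^4 + 16*y^3 + 51*sqrt(2)*y^2/2 + 18*y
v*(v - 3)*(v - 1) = v^3 - 4*v^2 + 3*v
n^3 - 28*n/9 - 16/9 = (n - 2)*(n + 2/3)*(n + 4/3)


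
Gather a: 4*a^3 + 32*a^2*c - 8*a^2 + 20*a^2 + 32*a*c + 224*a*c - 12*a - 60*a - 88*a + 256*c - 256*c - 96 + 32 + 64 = 4*a^3 + a^2*(32*c + 12) + a*(256*c - 160)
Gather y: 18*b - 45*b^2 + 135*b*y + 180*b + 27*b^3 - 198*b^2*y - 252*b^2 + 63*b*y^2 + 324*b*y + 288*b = 27*b^3 - 297*b^2 + 63*b*y^2 + 486*b + y*(-198*b^2 + 459*b)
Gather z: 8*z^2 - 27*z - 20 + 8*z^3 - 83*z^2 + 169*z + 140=8*z^3 - 75*z^2 + 142*z + 120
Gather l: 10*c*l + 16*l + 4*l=l*(10*c + 20)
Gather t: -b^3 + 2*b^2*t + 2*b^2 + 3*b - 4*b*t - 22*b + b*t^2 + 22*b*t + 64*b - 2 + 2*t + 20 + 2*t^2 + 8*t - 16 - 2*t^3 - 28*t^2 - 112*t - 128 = -b^3 + 2*b^2 + 45*b - 2*t^3 + t^2*(b - 26) + t*(2*b^2 + 18*b - 102) - 126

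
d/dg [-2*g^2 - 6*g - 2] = -4*g - 6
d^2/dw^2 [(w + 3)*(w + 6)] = 2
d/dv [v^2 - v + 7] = 2*v - 1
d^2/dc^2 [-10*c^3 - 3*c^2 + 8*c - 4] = -60*c - 6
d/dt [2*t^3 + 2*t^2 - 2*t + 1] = 6*t^2 + 4*t - 2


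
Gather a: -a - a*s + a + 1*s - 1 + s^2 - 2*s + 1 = -a*s + s^2 - s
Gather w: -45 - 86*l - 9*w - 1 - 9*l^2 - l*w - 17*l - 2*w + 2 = -9*l^2 - 103*l + w*(-l - 11) - 44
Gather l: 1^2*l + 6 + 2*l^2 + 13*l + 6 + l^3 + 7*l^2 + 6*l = l^3 + 9*l^2 + 20*l + 12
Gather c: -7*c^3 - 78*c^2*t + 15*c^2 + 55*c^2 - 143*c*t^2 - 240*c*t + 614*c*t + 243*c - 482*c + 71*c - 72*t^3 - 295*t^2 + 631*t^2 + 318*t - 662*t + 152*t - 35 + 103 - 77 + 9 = -7*c^3 + c^2*(70 - 78*t) + c*(-143*t^2 + 374*t - 168) - 72*t^3 + 336*t^2 - 192*t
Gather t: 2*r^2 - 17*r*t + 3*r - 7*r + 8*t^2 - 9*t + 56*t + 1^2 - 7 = 2*r^2 - 4*r + 8*t^2 + t*(47 - 17*r) - 6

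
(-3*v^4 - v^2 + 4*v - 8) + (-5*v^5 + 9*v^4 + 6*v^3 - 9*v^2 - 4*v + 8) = -5*v^5 + 6*v^4 + 6*v^3 - 10*v^2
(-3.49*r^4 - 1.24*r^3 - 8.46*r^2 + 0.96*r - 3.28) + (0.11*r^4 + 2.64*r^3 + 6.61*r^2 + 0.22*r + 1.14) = -3.38*r^4 + 1.4*r^3 - 1.85*r^2 + 1.18*r - 2.14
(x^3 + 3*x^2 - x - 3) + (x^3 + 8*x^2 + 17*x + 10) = 2*x^3 + 11*x^2 + 16*x + 7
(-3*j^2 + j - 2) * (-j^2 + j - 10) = 3*j^4 - 4*j^3 + 33*j^2 - 12*j + 20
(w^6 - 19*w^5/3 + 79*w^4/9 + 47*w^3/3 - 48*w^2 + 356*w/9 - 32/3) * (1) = w^6 - 19*w^5/3 + 79*w^4/9 + 47*w^3/3 - 48*w^2 + 356*w/9 - 32/3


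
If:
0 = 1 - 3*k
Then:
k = 1/3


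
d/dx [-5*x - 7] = -5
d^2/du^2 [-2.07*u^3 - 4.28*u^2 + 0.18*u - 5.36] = -12.42*u - 8.56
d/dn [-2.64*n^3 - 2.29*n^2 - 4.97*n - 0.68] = -7.92*n^2 - 4.58*n - 4.97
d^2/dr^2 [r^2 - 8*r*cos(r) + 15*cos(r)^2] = 8*r*cos(r) + 60*sin(r)^2 + 16*sin(r) - 28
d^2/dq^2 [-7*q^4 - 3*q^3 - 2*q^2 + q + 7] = -84*q^2 - 18*q - 4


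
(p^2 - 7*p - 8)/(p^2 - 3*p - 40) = (p + 1)/(p + 5)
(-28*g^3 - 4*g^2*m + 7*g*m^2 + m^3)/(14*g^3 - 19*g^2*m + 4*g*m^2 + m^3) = (-2*g - m)/(g - m)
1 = 1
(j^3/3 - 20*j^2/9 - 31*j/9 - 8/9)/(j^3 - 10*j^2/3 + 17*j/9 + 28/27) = 3*(j^2 - 7*j - 8)/(9*j^2 - 33*j + 28)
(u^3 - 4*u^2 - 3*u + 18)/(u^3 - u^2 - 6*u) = (u - 3)/u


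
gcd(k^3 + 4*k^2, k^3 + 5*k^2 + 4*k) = k^2 + 4*k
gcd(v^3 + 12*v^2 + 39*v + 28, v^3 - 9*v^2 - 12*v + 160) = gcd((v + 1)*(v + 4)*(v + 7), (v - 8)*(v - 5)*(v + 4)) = v + 4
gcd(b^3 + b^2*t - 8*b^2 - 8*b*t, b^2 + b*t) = b^2 + b*t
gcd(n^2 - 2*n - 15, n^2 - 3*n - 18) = n + 3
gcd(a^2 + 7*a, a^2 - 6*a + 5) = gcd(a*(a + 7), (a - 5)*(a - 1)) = 1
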